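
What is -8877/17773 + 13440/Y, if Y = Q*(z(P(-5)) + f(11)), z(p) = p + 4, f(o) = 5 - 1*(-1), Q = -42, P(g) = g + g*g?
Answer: -595367/53319 ≈ -11.166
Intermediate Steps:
P(g) = g + g**2
f(o) = 6 (f(o) = 5 + 1 = 6)
z(p) = 4 + p
Y = -1260 (Y = -42*((4 - 5*(1 - 5)) + 6) = -42*((4 - 5*(-4)) + 6) = -42*((4 + 20) + 6) = -42*(24 + 6) = -42*30 = -1260)
-8877/17773 + 13440/Y = -8877/17773 + 13440/(-1260) = -8877*1/17773 + 13440*(-1/1260) = -8877/17773 - 32/3 = -595367/53319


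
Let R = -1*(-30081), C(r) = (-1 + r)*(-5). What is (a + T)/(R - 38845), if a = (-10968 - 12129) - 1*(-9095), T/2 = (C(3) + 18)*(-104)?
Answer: 1119/626 ≈ 1.7875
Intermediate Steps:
C(r) = 5 - 5*r
R = 30081
T = -1664 (T = 2*(((5 - 5*3) + 18)*(-104)) = 2*(((5 - 15) + 18)*(-104)) = 2*((-10 + 18)*(-104)) = 2*(8*(-104)) = 2*(-832) = -1664)
a = -14002 (a = -23097 + 9095 = -14002)
(a + T)/(R - 38845) = (-14002 - 1664)/(30081 - 38845) = -15666/(-8764) = -15666*(-1/8764) = 1119/626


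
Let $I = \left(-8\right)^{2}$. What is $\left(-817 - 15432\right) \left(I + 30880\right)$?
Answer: $-502809056$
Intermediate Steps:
$I = 64$
$\left(-817 - 15432\right) \left(I + 30880\right) = \left(-817 - 15432\right) \left(64 + 30880\right) = \left(-16249\right) 30944 = -502809056$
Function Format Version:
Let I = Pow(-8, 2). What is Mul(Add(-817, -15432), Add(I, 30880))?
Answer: -502809056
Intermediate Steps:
I = 64
Mul(Add(-817, -15432), Add(I, 30880)) = Mul(Add(-817, -15432), Add(64, 30880)) = Mul(-16249, 30944) = -502809056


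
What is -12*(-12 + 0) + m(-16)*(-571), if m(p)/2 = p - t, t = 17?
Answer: 37830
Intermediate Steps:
m(p) = -34 + 2*p (m(p) = 2*(p - 1*17) = 2*(p - 17) = 2*(-17 + p) = -34 + 2*p)
-12*(-12 + 0) + m(-16)*(-571) = -12*(-12 + 0) + (-34 + 2*(-16))*(-571) = -12*(-12) + (-34 - 32)*(-571) = 144 - 66*(-571) = 144 + 37686 = 37830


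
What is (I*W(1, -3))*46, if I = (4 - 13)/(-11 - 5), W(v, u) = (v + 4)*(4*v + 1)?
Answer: 5175/8 ≈ 646.88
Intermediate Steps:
W(v, u) = (1 + 4*v)*(4 + v) (W(v, u) = (4 + v)*(1 + 4*v) = (1 + 4*v)*(4 + v))
I = 9/16 (I = -9/(-16) = -9*(-1/16) = 9/16 ≈ 0.56250)
(I*W(1, -3))*46 = (9*(4 + 4*1² + 17*1)/16)*46 = (9*(4 + 4*1 + 17)/16)*46 = (9*(4 + 4 + 17)/16)*46 = ((9/16)*25)*46 = (225/16)*46 = 5175/8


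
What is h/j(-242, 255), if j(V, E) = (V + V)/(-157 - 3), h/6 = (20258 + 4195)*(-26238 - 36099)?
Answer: -3023457840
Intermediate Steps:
h = -9145959966 (h = 6*((20258 + 4195)*(-26238 - 36099)) = 6*(24453*(-62337)) = 6*(-1524326661) = -9145959966)
j(V, E) = -V/80 (j(V, E) = (2*V)/(-160) = (2*V)*(-1/160) = -V/80)
h/j(-242, 255) = -9145959966/((-1/80*(-242))) = -9145959966/121/40 = -9145959966*40/121 = -3023457840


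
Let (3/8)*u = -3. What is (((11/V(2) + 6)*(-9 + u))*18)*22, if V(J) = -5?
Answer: -127908/5 ≈ -25582.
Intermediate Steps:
u = -8 (u = (8/3)*(-3) = -8)
(((11/V(2) + 6)*(-9 + u))*18)*22 = (((11/(-5) + 6)*(-9 - 8))*18)*22 = (((11*(-⅕) + 6)*(-17))*18)*22 = (((-11/5 + 6)*(-17))*18)*22 = (((19/5)*(-17))*18)*22 = -323/5*18*22 = -5814/5*22 = -127908/5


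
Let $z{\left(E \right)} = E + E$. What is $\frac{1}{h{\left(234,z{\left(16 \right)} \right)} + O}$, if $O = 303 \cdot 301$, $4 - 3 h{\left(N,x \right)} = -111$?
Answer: $\frac{3}{273724} \approx 1.096 \cdot 10^{-5}$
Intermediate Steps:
$z{\left(E \right)} = 2 E$
$h{\left(N,x \right)} = \frac{115}{3}$ ($h{\left(N,x \right)} = \frac{4}{3} - -37 = \frac{4}{3} + 37 = \frac{115}{3}$)
$O = 91203$
$\frac{1}{h{\left(234,z{\left(16 \right)} \right)} + O} = \frac{1}{\frac{115}{3} + 91203} = \frac{1}{\frac{273724}{3}} = \frac{3}{273724}$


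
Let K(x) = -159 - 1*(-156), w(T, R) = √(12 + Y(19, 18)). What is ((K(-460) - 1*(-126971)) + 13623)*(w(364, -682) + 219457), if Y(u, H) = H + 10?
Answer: 30853679087 + 281182*√10 ≈ 3.0855e+10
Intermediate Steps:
Y(u, H) = 10 + H
w(T, R) = 2*√10 (w(T, R) = √(12 + (10 + 18)) = √(12 + 28) = √40 = 2*√10)
K(x) = -3 (K(x) = -159 + 156 = -3)
((K(-460) - 1*(-126971)) + 13623)*(w(364, -682) + 219457) = ((-3 - 1*(-126971)) + 13623)*(2*√10 + 219457) = ((-3 + 126971) + 13623)*(219457 + 2*√10) = (126968 + 13623)*(219457 + 2*√10) = 140591*(219457 + 2*√10) = 30853679087 + 281182*√10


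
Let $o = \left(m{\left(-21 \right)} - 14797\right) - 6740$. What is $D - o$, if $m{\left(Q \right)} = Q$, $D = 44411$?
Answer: $65969$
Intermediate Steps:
$o = -21558$ ($o = \left(-21 - 14797\right) - 6740 = -14818 - 6740 = -21558$)
$D - o = 44411 - -21558 = 44411 + 21558 = 65969$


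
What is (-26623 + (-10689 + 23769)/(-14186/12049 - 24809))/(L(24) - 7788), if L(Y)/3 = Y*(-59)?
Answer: 7958779369141/3598015685772 ≈ 2.2120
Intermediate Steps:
L(Y) = -177*Y (L(Y) = 3*(Y*(-59)) = 3*(-59*Y) = -177*Y)
(-26623 + (-10689 + 23769)/(-14186/12049 - 24809))/(L(24) - 7788) = (-26623 + (-10689 + 23769)/(-14186/12049 - 24809))/(-177*24 - 7788) = (-26623 + 13080/(-14186*1/12049 - 24809))/(-4248 - 7788) = (-26623 + 13080/(-14186/12049 - 24809))/(-12036) = (-26623 + 13080/(-298937827/12049))*(-1/12036) = (-26623 + 13080*(-12049/298937827))*(-1/12036) = (-26623 - 157600920/298937827)*(-1/12036) = -7958779369141/298937827*(-1/12036) = 7958779369141/3598015685772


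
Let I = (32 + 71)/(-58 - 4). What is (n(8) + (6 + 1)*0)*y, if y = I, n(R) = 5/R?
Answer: -515/496 ≈ -1.0383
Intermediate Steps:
I = -103/62 (I = 103/(-62) = 103*(-1/62) = -103/62 ≈ -1.6613)
y = -103/62 ≈ -1.6613
(n(8) + (6 + 1)*0)*y = (5/8 + (6 + 1)*0)*(-103/62) = (5*(1/8) + 7*0)*(-103/62) = (5/8 + 0)*(-103/62) = (5/8)*(-103/62) = -515/496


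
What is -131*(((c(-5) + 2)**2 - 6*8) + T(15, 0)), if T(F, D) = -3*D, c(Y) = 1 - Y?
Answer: -2096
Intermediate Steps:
-131*(((c(-5) + 2)**2 - 6*8) + T(15, 0)) = -131*((((1 - 1*(-5)) + 2)**2 - 6*8) - 3*0) = -131*((((1 + 5) + 2)**2 - 48) + 0) = -131*(((6 + 2)**2 - 48) + 0) = -131*((8**2 - 48) + 0) = -131*((64 - 48) + 0) = -131*(16 + 0) = -131*16 = -2096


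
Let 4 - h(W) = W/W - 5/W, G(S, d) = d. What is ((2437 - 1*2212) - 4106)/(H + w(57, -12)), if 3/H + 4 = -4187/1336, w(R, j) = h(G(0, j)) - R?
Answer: 49319748/696871 ≈ 70.773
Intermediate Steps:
h(W) = 3 + 5/W (h(W) = 4 - (W/W - 5/W) = 4 - (1 - 5/W) = 4 + (-1 + 5/W) = 3 + 5/W)
w(R, j) = 3 - R + 5/j (w(R, j) = (3 + 5/j) - R = 3 - R + 5/j)
H = -1336/3177 (H = 3/(-4 - 4187/1336) = 3/(-9531/1336) = 3*(-1336/9531) = -1336/3177 ≈ -0.42052)
((2437 - 1*2212) - 4106)/(H + w(57, -12)) = ((2437 - 1*2212) - 4106)/(-1336/3177 + (3 - 1*57 + 5/(-12))) = ((2437 - 2212) - 4106)/(-1336/3177 + (3 - 57 + 5*(-1/12))) = (225 - 4106)/(-1336/3177 + (3 - 57 - 5/12)) = -3881/(-1336/3177 - 653/12) = -3881/(-696871/12708) = -3881*(-12708/696871) = 49319748/696871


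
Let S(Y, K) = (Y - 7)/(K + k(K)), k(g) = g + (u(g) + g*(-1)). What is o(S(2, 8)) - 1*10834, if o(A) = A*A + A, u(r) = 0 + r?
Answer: -2773559/256 ≈ -10834.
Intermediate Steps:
u(r) = r
k(g) = g (k(g) = g + (g + g*(-1)) = g + (g - g) = g + 0 = g)
S(Y, K) = (-7 + Y)/(2*K) (S(Y, K) = (Y - 7)/(K + K) = (-7 + Y)/((2*K)) = (-7 + Y)*(1/(2*K)) = (-7 + Y)/(2*K))
o(A) = A + A² (o(A) = A² + A = A + A²)
o(S(2, 8)) - 1*10834 = ((½)*(-7 + 2)/8)*(1 + (½)*(-7 + 2)/8) - 1*10834 = ((½)*(⅛)*(-5))*(1 + (½)*(⅛)*(-5)) - 10834 = -5*(1 - 5/16)/16 - 10834 = -5/16*11/16 - 10834 = -55/256 - 10834 = -2773559/256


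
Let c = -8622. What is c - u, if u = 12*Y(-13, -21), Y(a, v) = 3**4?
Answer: -9594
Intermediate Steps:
Y(a, v) = 81
u = 972 (u = 12*81 = 972)
c - u = -8622 - 1*972 = -8622 - 972 = -9594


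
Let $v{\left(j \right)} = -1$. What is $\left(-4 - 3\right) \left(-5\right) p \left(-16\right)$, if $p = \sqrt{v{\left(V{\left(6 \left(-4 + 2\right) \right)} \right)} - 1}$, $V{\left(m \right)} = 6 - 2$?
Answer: $- 560 i \sqrt{2} \approx - 791.96 i$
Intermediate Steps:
$V{\left(m \right)} = 4$
$p = i \sqrt{2}$ ($p = \sqrt{-1 - 1} = \sqrt{-2} = i \sqrt{2} \approx 1.4142 i$)
$\left(-4 - 3\right) \left(-5\right) p \left(-16\right) = \left(-4 - 3\right) \left(-5\right) i \sqrt{2} \left(-16\right) = \left(-7\right) \left(-5\right) i \sqrt{2} \left(-16\right) = 35 i \sqrt{2} \left(-16\right) = - 560 i \sqrt{2}$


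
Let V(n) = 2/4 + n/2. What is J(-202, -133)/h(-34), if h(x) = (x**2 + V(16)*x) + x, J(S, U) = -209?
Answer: -209/833 ≈ -0.25090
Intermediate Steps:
V(n) = 1/2 + n/2 (V(n) = 2*(1/4) + n*(1/2) = 1/2 + n/2)
h(x) = x**2 + 19*x/2 (h(x) = (x**2 + (1/2 + (1/2)*16)*x) + x = (x**2 + (1/2 + 8)*x) + x = (x**2 + 17*x/2) + x = x**2 + 19*x/2)
J(-202, -133)/h(-34) = -209*(-1/(17*(19 + 2*(-34)))) = -209*(-1/(17*(19 - 68))) = -209/((1/2)*(-34)*(-49)) = -209/833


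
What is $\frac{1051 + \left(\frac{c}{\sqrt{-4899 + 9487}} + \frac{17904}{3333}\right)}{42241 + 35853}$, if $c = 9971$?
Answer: $\frac{1173629}{86762434} + \frac{9971 \sqrt{1147}}{179147636} \approx 0.015412$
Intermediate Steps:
$\frac{1051 + \left(\frac{c}{\sqrt{-4899 + 9487}} + \frac{17904}{3333}\right)}{42241 + 35853} = \frac{1051 + \left(\frac{9971}{\sqrt{-4899 + 9487}} + \frac{17904}{3333}\right)}{42241 + 35853} = \frac{1051 + \left(\frac{9971}{\sqrt{4588}} + 17904 \cdot \frac{1}{3333}\right)}{78094} = \left(1051 + \left(\frac{9971}{2 \sqrt{1147}} + \frac{5968}{1111}\right)\right) \frac{1}{78094} = \left(1051 + \left(9971 \frac{\sqrt{1147}}{2294} + \frac{5968}{1111}\right)\right) \frac{1}{78094} = \left(1051 + \left(\frac{9971 \sqrt{1147}}{2294} + \frac{5968}{1111}\right)\right) \frac{1}{78094} = \left(1051 + \left(\frac{5968}{1111} + \frac{9971 \sqrt{1147}}{2294}\right)\right) \frac{1}{78094} = \left(\frac{1173629}{1111} + \frac{9971 \sqrt{1147}}{2294}\right) \frac{1}{78094} = \frac{1173629}{86762434} + \frac{9971 \sqrt{1147}}{179147636}$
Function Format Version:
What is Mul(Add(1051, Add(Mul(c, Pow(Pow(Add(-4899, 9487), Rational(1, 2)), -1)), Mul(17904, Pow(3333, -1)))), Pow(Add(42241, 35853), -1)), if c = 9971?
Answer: Add(Rational(1173629, 86762434), Mul(Rational(9971, 179147636), Pow(1147, Rational(1, 2)))) ≈ 0.015412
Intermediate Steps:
Mul(Add(1051, Add(Mul(c, Pow(Pow(Add(-4899, 9487), Rational(1, 2)), -1)), Mul(17904, Pow(3333, -1)))), Pow(Add(42241, 35853), -1)) = Mul(Add(1051, Add(Mul(9971, Pow(Pow(Add(-4899, 9487), Rational(1, 2)), -1)), Mul(17904, Pow(3333, -1)))), Pow(Add(42241, 35853), -1)) = Mul(Add(1051, Add(Mul(9971, Pow(Pow(4588, Rational(1, 2)), -1)), Mul(17904, Rational(1, 3333)))), Pow(78094, -1)) = Mul(Add(1051, Add(Mul(9971, Pow(Mul(2, Pow(1147, Rational(1, 2))), -1)), Rational(5968, 1111))), Rational(1, 78094)) = Mul(Add(1051, Add(Mul(9971, Mul(Rational(1, 2294), Pow(1147, Rational(1, 2)))), Rational(5968, 1111))), Rational(1, 78094)) = Mul(Add(1051, Add(Mul(Rational(9971, 2294), Pow(1147, Rational(1, 2))), Rational(5968, 1111))), Rational(1, 78094)) = Mul(Add(1051, Add(Rational(5968, 1111), Mul(Rational(9971, 2294), Pow(1147, Rational(1, 2))))), Rational(1, 78094)) = Mul(Add(Rational(1173629, 1111), Mul(Rational(9971, 2294), Pow(1147, Rational(1, 2)))), Rational(1, 78094)) = Add(Rational(1173629, 86762434), Mul(Rational(9971, 179147636), Pow(1147, Rational(1, 2))))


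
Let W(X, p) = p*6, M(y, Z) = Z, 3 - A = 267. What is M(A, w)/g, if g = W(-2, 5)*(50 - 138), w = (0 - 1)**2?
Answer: -1/2640 ≈ -0.00037879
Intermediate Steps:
A = -264 (A = 3 - 1*267 = 3 - 267 = -264)
w = 1 (w = (-1)**2 = 1)
W(X, p) = 6*p
g = -2640 (g = (6*5)*(50 - 138) = 30*(-88) = -2640)
M(A, w)/g = 1/(-2640) = 1*(-1/2640) = -1/2640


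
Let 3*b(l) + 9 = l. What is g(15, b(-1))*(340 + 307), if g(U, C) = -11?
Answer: -7117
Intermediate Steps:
b(l) = -3 + l/3
g(15, b(-1))*(340 + 307) = -11*(340 + 307) = -11*647 = -7117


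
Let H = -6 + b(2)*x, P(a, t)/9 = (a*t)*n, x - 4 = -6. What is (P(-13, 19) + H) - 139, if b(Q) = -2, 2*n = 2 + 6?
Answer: -9033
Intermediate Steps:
x = -2 (x = 4 - 6 = -2)
n = 4 (n = (2 + 6)/2 = (1/2)*8 = 4)
P(a, t) = 36*a*t (P(a, t) = 9*((a*t)*4) = 9*(4*a*t) = 36*a*t)
H = -2 (H = -6 - 2*(-2) = -6 + 4 = -2)
(P(-13, 19) + H) - 139 = (36*(-13)*19 - 2) - 139 = (-8892 - 2) - 139 = -8894 - 139 = -9033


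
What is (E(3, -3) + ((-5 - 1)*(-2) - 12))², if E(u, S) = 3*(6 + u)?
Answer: 729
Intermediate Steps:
E(u, S) = 18 + 3*u
(E(3, -3) + ((-5 - 1)*(-2) - 12))² = ((18 + 3*3) + ((-5 - 1)*(-2) - 12))² = ((18 + 9) + (-6*(-2) - 12))² = (27 + (12 - 12))² = (27 + 0)² = 27² = 729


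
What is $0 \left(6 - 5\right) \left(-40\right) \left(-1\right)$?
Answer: $0$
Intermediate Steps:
$0 \left(6 - 5\right) \left(-40\right) \left(-1\right) = 0 \cdot 1 \left(-40\right) \left(-1\right) = 0 \left(-40\right) \left(-1\right) = 0 \left(-1\right) = 0$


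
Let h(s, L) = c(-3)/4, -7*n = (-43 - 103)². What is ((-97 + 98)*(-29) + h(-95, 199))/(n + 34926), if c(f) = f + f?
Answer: -427/446332 ≈ -0.00095669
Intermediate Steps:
c(f) = 2*f
n = -21316/7 (n = -(-43 - 103)²/7 = -⅐*(-146)² = -⅐*21316 = -21316/7 ≈ -3045.1)
h(s, L) = -3/2 (h(s, L) = (2*(-3))/4 = -6*¼ = -3/2)
((-97 + 98)*(-29) + h(-95, 199))/(n + 34926) = ((-97 + 98)*(-29) - 3/2)/(-21316/7 + 34926) = (1*(-29) - 3/2)/(223166/7) = (-29 - 3/2)*(7/223166) = -61/2*7/223166 = -427/446332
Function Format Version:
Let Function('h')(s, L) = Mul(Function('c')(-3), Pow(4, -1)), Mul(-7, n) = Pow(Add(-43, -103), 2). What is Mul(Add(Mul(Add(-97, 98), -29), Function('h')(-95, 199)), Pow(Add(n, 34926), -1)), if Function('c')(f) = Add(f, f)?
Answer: Rational(-427, 446332) ≈ -0.00095669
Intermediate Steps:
Function('c')(f) = Mul(2, f)
n = Rational(-21316, 7) (n = Mul(Rational(-1, 7), Pow(Add(-43, -103), 2)) = Mul(Rational(-1, 7), Pow(-146, 2)) = Mul(Rational(-1, 7), 21316) = Rational(-21316, 7) ≈ -3045.1)
Function('h')(s, L) = Rational(-3, 2) (Function('h')(s, L) = Mul(Mul(2, -3), Pow(4, -1)) = Mul(-6, Rational(1, 4)) = Rational(-3, 2))
Mul(Add(Mul(Add(-97, 98), -29), Function('h')(-95, 199)), Pow(Add(n, 34926), -1)) = Mul(Add(Mul(Add(-97, 98), -29), Rational(-3, 2)), Pow(Add(Rational(-21316, 7), 34926), -1)) = Mul(Add(Mul(1, -29), Rational(-3, 2)), Pow(Rational(223166, 7), -1)) = Mul(Add(-29, Rational(-3, 2)), Rational(7, 223166)) = Mul(Rational(-61, 2), Rational(7, 223166)) = Rational(-427, 446332)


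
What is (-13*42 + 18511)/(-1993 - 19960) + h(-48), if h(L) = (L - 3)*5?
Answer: -5615980/21953 ≈ -255.82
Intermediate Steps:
h(L) = -15 + 5*L (h(L) = (-3 + L)*5 = -15 + 5*L)
(-13*42 + 18511)/(-1993 - 19960) + h(-48) = (-13*42 + 18511)/(-1993 - 19960) + (-15 + 5*(-48)) = (-546 + 18511)/(-21953) + (-15 - 240) = 17965*(-1/21953) - 255 = -17965/21953 - 255 = -5615980/21953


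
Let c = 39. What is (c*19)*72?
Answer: 53352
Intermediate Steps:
(c*19)*72 = (39*19)*72 = 741*72 = 53352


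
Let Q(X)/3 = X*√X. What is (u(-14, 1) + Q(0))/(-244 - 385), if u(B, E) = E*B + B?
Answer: 28/629 ≈ 0.044515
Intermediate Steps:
Q(X) = 3*X^(3/2) (Q(X) = 3*(X*√X) = 3*X^(3/2))
u(B, E) = B + B*E (u(B, E) = B*E + B = B + B*E)
(u(-14, 1) + Q(0))/(-244 - 385) = (-14*(1 + 1) + 3*0^(3/2))/(-244 - 385) = (-14*2 + 3*0)/(-629) = (-28 + 0)*(-1/629) = -28*(-1/629) = 28/629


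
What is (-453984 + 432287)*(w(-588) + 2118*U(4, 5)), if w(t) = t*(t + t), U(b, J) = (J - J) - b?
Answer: -14819398152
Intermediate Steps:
U(b, J) = -b (U(b, J) = 0 - b = -b)
w(t) = 2*t² (w(t) = t*(2*t) = 2*t²)
(-453984 + 432287)*(w(-588) + 2118*U(4, 5)) = (-453984 + 432287)*(2*(-588)² + 2118*(-1*4)) = -21697*(2*345744 + 2118*(-4)) = -21697*(691488 - 8472) = -21697*683016 = -14819398152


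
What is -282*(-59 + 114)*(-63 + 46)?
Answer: 263670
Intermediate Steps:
-282*(-59 + 114)*(-63 + 46) = -15510*(-17) = -282*(-935) = 263670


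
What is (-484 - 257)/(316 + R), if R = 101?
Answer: -247/139 ≈ -1.7770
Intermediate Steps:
(-484 - 257)/(316 + R) = (-484 - 257)/(316 + 101) = -741/417 = -741*1/417 = -247/139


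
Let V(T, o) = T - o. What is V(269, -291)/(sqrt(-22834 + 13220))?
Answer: -280*I*sqrt(9614)/4807 ≈ -5.7113*I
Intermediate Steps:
V(269, -291)/(sqrt(-22834 + 13220)) = (269 - 1*(-291))/(sqrt(-22834 + 13220)) = (269 + 291)/(sqrt(-9614)) = 560/((I*sqrt(9614))) = 560*(-I*sqrt(9614)/9614) = -280*I*sqrt(9614)/4807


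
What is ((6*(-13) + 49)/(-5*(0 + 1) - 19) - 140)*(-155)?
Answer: 516305/24 ≈ 21513.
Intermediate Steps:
((6*(-13) + 49)/(-5*(0 + 1) - 19) - 140)*(-155) = ((-78 + 49)/(-5*1 - 19) - 140)*(-155) = (-29/(-5 - 19) - 140)*(-155) = (-29/(-24) - 140)*(-155) = (-29*(-1/24) - 140)*(-155) = (29/24 - 140)*(-155) = -3331/24*(-155) = 516305/24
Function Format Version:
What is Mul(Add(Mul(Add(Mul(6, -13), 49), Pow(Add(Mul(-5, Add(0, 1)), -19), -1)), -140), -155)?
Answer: Rational(516305, 24) ≈ 21513.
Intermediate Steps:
Mul(Add(Mul(Add(Mul(6, -13), 49), Pow(Add(Mul(-5, Add(0, 1)), -19), -1)), -140), -155) = Mul(Add(Mul(Add(-78, 49), Pow(Add(Mul(-5, 1), -19), -1)), -140), -155) = Mul(Add(Mul(-29, Pow(Add(-5, -19), -1)), -140), -155) = Mul(Add(Mul(-29, Pow(-24, -1)), -140), -155) = Mul(Add(Mul(-29, Rational(-1, 24)), -140), -155) = Mul(Add(Rational(29, 24), -140), -155) = Mul(Rational(-3331, 24), -155) = Rational(516305, 24)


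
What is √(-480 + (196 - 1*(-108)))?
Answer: 4*I*√11 ≈ 13.266*I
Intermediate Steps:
√(-480 + (196 - 1*(-108))) = √(-480 + (196 + 108)) = √(-480 + 304) = √(-176) = 4*I*√11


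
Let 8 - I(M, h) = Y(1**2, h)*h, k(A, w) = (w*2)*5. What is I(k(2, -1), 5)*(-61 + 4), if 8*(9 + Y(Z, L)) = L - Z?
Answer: -5757/2 ≈ -2878.5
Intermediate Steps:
k(A, w) = 10*w (k(A, w) = (2*w)*5 = 10*w)
Y(Z, L) = -9 - Z/8 + L/8 (Y(Z, L) = -9 + (L - Z)/8 = -9 + (-Z/8 + L/8) = -9 - Z/8 + L/8)
I(M, h) = 8 - h*(-73/8 + h/8) (I(M, h) = 8 - (-9 - 1/8*1**2 + h/8)*h = 8 - (-9 - 1/8*1 + h/8)*h = 8 - (-9 - 1/8 + h/8)*h = 8 - (-73/8 + h/8)*h = 8 - h*(-73/8 + h/8))
I(k(2, -1), 5)*(-61 + 4) = (8 - 1/8*5*(-73 + 5))*(-61 + 4) = (8 - 1/8*5*(-68))*(-57) = (8 + 85/2)*(-57) = (101/2)*(-57) = -5757/2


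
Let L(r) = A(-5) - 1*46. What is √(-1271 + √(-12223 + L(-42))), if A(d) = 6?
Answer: √(-1271 + I*√12263) ≈ 1.5516 + 35.685*I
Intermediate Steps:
L(r) = -40 (L(r) = 6 - 1*46 = 6 - 46 = -40)
√(-1271 + √(-12223 + L(-42))) = √(-1271 + √(-12223 - 40)) = √(-1271 + √(-12263)) = √(-1271 + I*√12263)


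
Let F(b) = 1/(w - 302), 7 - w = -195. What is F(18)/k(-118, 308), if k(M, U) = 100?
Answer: -1/10000 ≈ -0.00010000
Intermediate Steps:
w = 202 (w = 7 - 1*(-195) = 7 + 195 = 202)
F(b) = -1/100 (F(b) = 1/(202 - 302) = 1/(-100) = -1/100)
F(18)/k(-118, 308) = -1/100/100 = -1/100*1/100 = -1/10000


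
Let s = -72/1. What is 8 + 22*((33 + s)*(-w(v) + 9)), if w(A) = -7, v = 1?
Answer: -13720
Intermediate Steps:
s = -72 (s = -72*1 = -72)
8 + 22*((33 + s)*(-w(v) + 9)) = 8 + 22*((33 - 72)*(-1*(-7) + 9)) = 8 + 22*(-39*(7 + 9)) = 8 + 22*(-39*16) = 8 + 22*(-624) = 8 - 13728 = -13720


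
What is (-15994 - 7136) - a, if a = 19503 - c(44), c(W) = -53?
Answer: -42686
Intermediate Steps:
a = 19556 (a = 19503 - 1*(-53) = 19503 + 53 = 19556)
(-15994 - 7136) - a = (-15994 - 7136) - 1*19556 = -23130 - 19556 = -42686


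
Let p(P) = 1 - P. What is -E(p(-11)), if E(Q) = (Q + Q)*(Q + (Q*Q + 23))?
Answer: -4296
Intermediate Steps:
E(Q) = 2*Q*(23 + Q + Q**2) (E(Q) = (2*Q)*(Q + (Q**2 + 23)) = (2*Q)*(Q + (23 + Q**2)) = (2*Q)*(23 + Q + Q**2) = 2*Q*(23 + Q + Q**2))
-E(p(-11)) = -2*(1 - 1*(-11))*(23 + (1 - 1*(-11)) + (1 - 1*(-11))**2) = -2*(1 + 11)*(23 + (1 + 11) + (1 + 11)**2) = -2*12*(23 + 12 + 12**2) = -2*12*(23 + 12 + 144) = -2*12*179 = -1*4296 = -4296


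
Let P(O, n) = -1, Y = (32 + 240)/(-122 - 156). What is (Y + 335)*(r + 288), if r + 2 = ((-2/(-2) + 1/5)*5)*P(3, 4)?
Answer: 13000120/139 ≈ 93526.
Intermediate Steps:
Y = -136/139 (Y = 272/(-278) = 272*(-1/278) = -136/139 ≈ -0.97842)
r = -8 (r = -2 + ((-2/(-2) + 1/5)*5)*(-1) = -2 + ((-2*(-½) + 1*(⅕))*5)*(-1) = -2 + ((1 + ⅕)*5)*(-1) = -2 + ((6/5)*5)*(-1) = -2 + 6*(-1) = -2 - 6 = -8)
(Y + 335)*(r + 288) = (-136/139 + 335)*(-8 + 288) = (46429/139)*280 = 13000120/139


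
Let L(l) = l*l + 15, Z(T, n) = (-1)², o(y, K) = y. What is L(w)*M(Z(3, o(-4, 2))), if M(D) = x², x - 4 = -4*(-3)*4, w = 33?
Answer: 2985216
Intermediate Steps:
Z(T, n) = 1
L(l) = 15 + l² (L(l) = l² + 15 = 15 + l²)
x = 52 (x = 4 - 4*(-3)*4 = 4 + 12*4 = 4 + 48 = 52)
M(D) = 2704 (M(D) = 52² = 2704)
L(w)*M(Z(3, o(-4, 2))) = (15 + 33²)*2704 = (15 + 1089)*2704 = 1104*2704 = 2985216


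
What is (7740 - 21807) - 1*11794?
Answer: -25861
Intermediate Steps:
(7740 - 21807) - 1*11794 = -14067 - 11794 = -25861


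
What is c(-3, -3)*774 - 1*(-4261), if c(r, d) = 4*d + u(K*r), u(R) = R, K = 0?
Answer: -5027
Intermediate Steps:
c(r, d) = 4*d (c(r, d) = 4*d + 0*r = 4*d + 0 = 4*d)
c(-3, -3)*774 - 1*(-4261) = (4*(-3))*774 - 1*(-4261) = -12*774 + 4261 = -9288 + 4261 = -5027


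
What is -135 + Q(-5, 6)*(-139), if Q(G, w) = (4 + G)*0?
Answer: -135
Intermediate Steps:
Q(G, w) = 0
-135 + Q(-5, 6)*(-139) = -135 + 0*(-139) = -135 + 0 = -135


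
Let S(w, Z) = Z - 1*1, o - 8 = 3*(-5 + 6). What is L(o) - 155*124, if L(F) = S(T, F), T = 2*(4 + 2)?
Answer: -19210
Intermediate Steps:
o = 11 (o = 8 + 3*(-5 + 6) = 8 + 3*1 = 8 + 3 = 11)
T = 12 (T = 2*6 = 12)
S(w, Z) = -1 + Z (S(w, Z) = Z - 1 = -1 + Z)
L(F) = -1 + F
L(o) - 155*124 = (-1 + 11) - 155*124 = 10 - 19220 = -19210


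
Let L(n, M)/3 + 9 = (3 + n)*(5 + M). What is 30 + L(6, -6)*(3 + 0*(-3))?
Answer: -132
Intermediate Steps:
L(n, M) = -27 + 3*(3 + n)*(5 + M) (L(n, M) = -27 + 3*((3 + n)*(5 + M)) = -27 + 3*(3 + n)*(5 + M))
30 + L(6, -6)*(3 + 0*(-3)) = 30 + (18 + 9*(-6) + 15*6 + 3*(-6)*6)*(3 + 0*(-3)) = 30 + (18 - 54 + 90 - 108)*(3 + 0) = 30 - 54*3 = 30 - 162 = -132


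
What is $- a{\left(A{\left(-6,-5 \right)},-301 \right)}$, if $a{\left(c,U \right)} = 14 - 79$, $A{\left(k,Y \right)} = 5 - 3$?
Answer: $65$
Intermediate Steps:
$A{\left(k,Y \right)} = 2$
$a{\left(c,U \right)} = -65$ ($a{\left(c,U \right)} = 14 - 79 = -65$)
$- a{\left(A{\left(-6,-5 \right)},-301 \right)} = \left(-1\right) \left(-65\right) = 65$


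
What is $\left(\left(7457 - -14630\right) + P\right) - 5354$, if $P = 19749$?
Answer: $36482$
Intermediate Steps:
$\left(\left(7457 - -14630\right) + P\right) - 5354 = \left(\left(7457 - -14630\right) + 19749\right) - 5354 = \left(\left(7457 + 14630\right) + 19749\right) - 5354 = \left(22087 + 19749\right) - 5354 = 41836 - 5354 = 36482$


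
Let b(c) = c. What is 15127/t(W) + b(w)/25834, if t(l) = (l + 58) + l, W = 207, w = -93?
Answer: 195373511/6096824 ≈ 32.045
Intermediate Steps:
t(l) = 58 + 2*l (t(l) = (58 + l) + l = 58 + 2*l)
15127/t(W) + b(w)/25834 = 15127/(58 + 2*207) - 93/25834 = 15127/(58 + 414) - 93*1/25834 = 15127/472 - 93/25834 = 195373511/6096824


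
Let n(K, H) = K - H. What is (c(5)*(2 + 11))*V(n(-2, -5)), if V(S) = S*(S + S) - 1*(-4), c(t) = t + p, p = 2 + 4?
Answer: 3146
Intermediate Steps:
p = 6
c(t) = 6 + t (c(t) = t + 6 = 6 + t)
V(S) = 4 + 2*S² (V(S) = S*(2*S) + 4 = 2*S² + 4 = 4 + 2*S²)
(c(5)*(2 + 11))*V(n(-2, -5)) = ((6 + 5)*(2 + 11))*(4 + 2*(-2 - 1*(-5))²) = (11*13)*(4 + 2*(-2 + 5)²) = 143*(4 + 2*3²) = 143*(4 + 2*9) = 143*(4 + 18) = 143*22 = 3146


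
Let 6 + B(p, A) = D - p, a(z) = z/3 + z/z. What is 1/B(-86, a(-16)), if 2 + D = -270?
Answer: -1/192 ≈ -0.0052083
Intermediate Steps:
D = -272 (D = -2 - 270 = -272)
a(z) = 1 + z/3 (a(z) = z*(⅓) + 1 = z/3 + 1 = 1 + z/3)
B(p, A) = -278 - p (B(p, A) = -6 + (-272 - p) = -278 - p)
1/B(-86, a(-16)) = 1/(-278 - 1*(-86)) = 1/(-278 + 86) = 1/(-192) = -1/192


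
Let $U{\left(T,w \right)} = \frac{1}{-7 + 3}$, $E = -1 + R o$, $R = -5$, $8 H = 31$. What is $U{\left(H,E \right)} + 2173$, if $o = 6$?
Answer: $\frac{8691}{4} \approx 2172.8$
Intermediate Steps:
$H = \frac{31}{8}$ ($H = \frac{1}{8} \cdot 31 = \frac{31}{8} \approx 3.875$)
$E = -31$ ($E = -1 - 30 = -31$)
$U{\left(T,w \right)} = - \frac{1}{4}$ ($U{\left(T,w \right)} = \frac{1}{-4} = - \frac{1}{4}$)
$U{\left(H,E \right)} + 2173 = - \frac{1}{4} + 2173 = \frac{8691}{4}$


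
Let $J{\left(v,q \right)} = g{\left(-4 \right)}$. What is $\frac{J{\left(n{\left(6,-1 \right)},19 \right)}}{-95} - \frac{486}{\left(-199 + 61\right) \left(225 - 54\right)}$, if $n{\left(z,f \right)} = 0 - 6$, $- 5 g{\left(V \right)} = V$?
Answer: $\frac{7}{575} \approx 0.012174$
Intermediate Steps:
$g{\left(V \right)} = - \frac{V}{5}$
$n{\left(z,f \right)} = -6$ ($n{\left(z,f \right)} = 0 - 6 = -6$)
$J{\left(v,q \right)} = \frac{4}{5}$ ($J{\left(v,q \right)} = \left(- \frac{1}{5}\right) \left(-4\right) = \frac{4}{5}$)
$\frac{J{\left(n{\left(6,-1 \right)},19 \right)}}{-95} - \frac{486}{\left(-199 + 61\right) \left(225 - 54\right)} = \frac{4}{5 \left(-95\right)} - \frac{486}{\left(-199 + 61\right) \left(225 - 54\right)} = \frac{4}{5} \left(- \frac{1}{95}\right) - \frac{486}{\left(-138\right) 171} = - \frac{4}{475} - \frac{486}{-23598} = - \frac{4}{475} - - \frac{9}{437} = - \frac{4}{475} + \frac{9}{437} = \frac{7}{575}$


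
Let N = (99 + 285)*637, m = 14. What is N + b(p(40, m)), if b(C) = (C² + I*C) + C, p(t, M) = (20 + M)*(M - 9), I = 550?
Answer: 367178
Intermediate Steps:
p(t, M) = (-9 + M)*(20 + M) (p(t, M) = (20 + M)*(-9 + M) = (-9 + M)*(20 + M))
b(C) = C² + 551*C (b(C) = (C² + 550*C) + C = C² + 551*C)
N = 244608 (N = 384*637 = 244608)
N + b(p(40, m)) = 244608 + (-180 + 14² + 11*14)*(551 + (-180 + 14² + 11*14)) = 244608 + (-180 + 196 + 154)*(551 + (-180 + 196 + 154)) = 244608 + 170*(551 + 170) = 244608 + 170*721 = 244608 + 122570 = 367178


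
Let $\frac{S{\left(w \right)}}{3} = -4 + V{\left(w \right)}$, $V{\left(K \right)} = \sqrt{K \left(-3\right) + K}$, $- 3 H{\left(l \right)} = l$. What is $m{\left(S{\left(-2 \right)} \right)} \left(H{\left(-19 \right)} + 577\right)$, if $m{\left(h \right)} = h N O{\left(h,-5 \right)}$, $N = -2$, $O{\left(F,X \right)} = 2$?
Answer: $14000$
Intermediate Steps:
$H{\left(l \right)} = - \frac{l}{3}$
$V{\left(K \right)} = \sqrt{2} \sqrt{- K}$ ($V{\left(K \right)} = \sqrt{- 3 K + K} = \sqrt{- 2 K} = \sqrt{2} \sqrt{- K}$)
$S{\left(w \right)} = -12 + 3 \sqrt{2} \sqrt{- w}$ ($S{\left(w \right)} = 3 \left(-4 + \sqrt{2} \sqrt{- w}\right) = -12 + 3 \sqrt{2} \sqrt{- w}$)
$m{\left(h \right)} = - 4 h$ ($m{\left(h \right)} = h \left(-2\right) 2 = - 2 h 2 = - 4 h$)
$m{\left(S{\left(-2 \right)} \right)} \left(H{\left(-19 \right)} + 577\right) = - 4 \left(-12 + 3 \sqrt{2} \sqrt{\left(-1\right) \left(-2\right)}\right) \left(\left(- \frac{1}{3}\right) \left(-19\right) + 577\right) = - 4 \left(-12 + 3 \sqrt{2} \sqrt{2}\right) \left(\frac{19}{3} + 577\right) = - 4 \left(-12 + 6\right) \frac{1750}{3} = \left(-4\right) \left(-6\right) \frac{1750}{3} = 24 \cdot \frac{1750}{3} = 14000$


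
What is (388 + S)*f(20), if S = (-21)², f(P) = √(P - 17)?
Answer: 829*√3 ≈ 1435.9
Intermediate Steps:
f(P) = √(-17 + P)
S = 441
(388 + S)*f(20) = (388 + 441)*√(-17 + 20) = 829*√3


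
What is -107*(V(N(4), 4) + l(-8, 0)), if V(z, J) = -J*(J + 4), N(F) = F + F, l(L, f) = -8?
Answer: 4280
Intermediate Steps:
N(F) = 2*F
V(z, J) = -J*(4 + J)
-107*(V(N(4), 4) + l(-8, 0)) = -107*(-1*4*(4 + 4) - 8) = -107*(-1*4*8 - 8) = -107*(-32 - 8) = -107*(-40) = 4280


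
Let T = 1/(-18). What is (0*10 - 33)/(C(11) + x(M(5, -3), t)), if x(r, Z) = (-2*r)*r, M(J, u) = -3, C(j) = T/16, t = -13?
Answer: 9504/5185 ≈ 1.8330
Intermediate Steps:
T = -1/18 ≈ -0.055556
C(j) = -1/288 (C(j) = -1/18/16 = -1/18*1/16 = -1/288)
x(r, Z) = -2*r**2
(0*10 - 33)/(C(11) + x(M(5, -3), t)) = (0*10 - 33)/(-1/288 - 2*(-3)**2) = (0 - 33)/(-1/288 - 2*9) = -33/(-1/288 - 18) = -33/(-5185/288) = -33*(-288/5185) = 9504/5185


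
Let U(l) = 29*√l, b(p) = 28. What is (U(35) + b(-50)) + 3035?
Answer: 3063 + 29*√35 ≈ 3234.6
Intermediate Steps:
(U(35) + b(-50)) + 3035 = (29*√35 + 28) + 3035 = (28 + 29*√35) + 3035 = 3063 + 29*√35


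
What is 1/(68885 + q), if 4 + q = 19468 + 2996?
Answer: 1/91345 ≈ 1.0948e-5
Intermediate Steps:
q = 22460 (q = -4 + (19468 + 2996) = -4 + 22464 = 22460)
1/(68885 + q) = 1/(68885 + 22460) = 1/91345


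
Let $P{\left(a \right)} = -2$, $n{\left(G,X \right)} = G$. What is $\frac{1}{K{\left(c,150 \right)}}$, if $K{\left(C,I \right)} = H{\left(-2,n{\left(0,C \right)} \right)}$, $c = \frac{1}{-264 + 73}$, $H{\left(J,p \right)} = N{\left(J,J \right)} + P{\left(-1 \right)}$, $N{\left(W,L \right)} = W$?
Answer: $- \frac{1}{4} \approx -0.25$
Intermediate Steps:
$H{\left(J,p \right)} = -2 + J$ ($H{\left(J,p \right)} = J - 2 = -2 + J$)
$c = - \frac{1}{191}$ ($c = \frac{1}{-191} = - \frac{1}{191} \approx -0.0052356$)
$K{\left(C,I \right)} = -4$ ($K{\left(C,I \right)} = -2 - 2 = -4$)
$\frac{1}{K{\left(c,150 \right)}} = \frac{1}{-4} = - \frac{1}{4}$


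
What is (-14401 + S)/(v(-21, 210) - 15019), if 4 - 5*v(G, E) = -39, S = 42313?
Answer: -34890/18763 ≈ -1.8595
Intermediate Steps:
v(G, E) = 43/5 (v(G, E) = ⅘ - ⅕*(-39) = ⅘ + 39/5 = 43/5)
(-14401 + S)/(v(-21, 210) - 15019) = (-14401 + 42313)/(43/5 - 15019) = 27912/(-75052/5) = 27912*(-5/75052) = -34890/18763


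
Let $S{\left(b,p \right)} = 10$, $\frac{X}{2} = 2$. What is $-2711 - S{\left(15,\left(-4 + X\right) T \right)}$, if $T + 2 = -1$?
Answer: $-2721$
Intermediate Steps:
$T = -3$ ($T = -2 - 1 = -3$)
$X = 4$ ($X = 2 \cdot 2 = 4$)
$-2711 - S{\left(15,\left(-4 + X\right) T \right)} = -2711 - 10 = -2721$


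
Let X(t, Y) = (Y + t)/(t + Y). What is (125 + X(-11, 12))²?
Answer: 15876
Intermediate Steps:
X(t, Y) = 1 (X(t, Y) = (Y + t)/(Y + t) = 1)
(125 + X(-11, 12))² = (125 + 1)² = 126² = 15876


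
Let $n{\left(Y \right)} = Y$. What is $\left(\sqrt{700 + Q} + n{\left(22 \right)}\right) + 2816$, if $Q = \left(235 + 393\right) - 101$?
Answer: $2838 + \sqrt{1227} \approx 2873.0$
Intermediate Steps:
$Q = 527$ ($Q = 628 - 101 = 527$)
$\left(\sqrt{700 + Q} + n{\left(22 \right)}\right) + 2816 = \left(\sqrt{700 + 527} + 22\right) + 2816 = \left(\sqrt{1227} + 22\right) + 2816 = \left(22 + \sqrt{1227}\right) + 2816 = 2838 + \sqrt{1227}$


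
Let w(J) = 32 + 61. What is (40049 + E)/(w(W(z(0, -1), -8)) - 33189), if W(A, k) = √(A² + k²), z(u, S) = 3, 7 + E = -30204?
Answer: -4919/16548 ≈ -0.29726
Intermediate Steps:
E = -30211 (E = -7 - 30204 = -30211)
w(J) = 93
(40049 + E)/(w(W(z(0, -1), -8)) - 33189) = (40049 - 30211)/(93 - 33189) = 9838/(-33096) = 9838*(-1/33096) = -4919/16548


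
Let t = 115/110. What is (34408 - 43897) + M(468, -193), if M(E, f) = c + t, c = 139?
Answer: -205677/22 ≈ -9349.0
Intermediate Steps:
t = 23/22 (t = 115*(1/110) = 23/22 ≈ 1.0455)
M(E, f) = 3081/22 (M(E, f) = 139 + 23/22 = 3081/22)
(34408 - 43897) + M(468, -193) = (34408 - 43897) + 3081/22 = -9489 + 3081/22 = -205677/22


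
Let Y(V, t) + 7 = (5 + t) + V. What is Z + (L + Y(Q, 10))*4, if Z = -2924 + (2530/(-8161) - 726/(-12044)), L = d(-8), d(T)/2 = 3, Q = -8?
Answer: -142534345017/49145542 ≈ -2900.3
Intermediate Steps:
d(T) = 6 (d(T) = 2*3 = 6)
L = 6
Y(V, t) = -2 + V + t (Y(V, t) = -7 + ((5 + t) + V) = -7 + (5 + V + t) = -2 + V + t)
Z = -143713838025/49145542 (Z = -2924 + (2530*(-1/8161) - 726*(-1/12044)) = -2924 + (-2530/8161 + 363/6022) = -2924 - 12273217/49145542 = -143713838025/49145542 ≈ -2924.3)
Z + (L + Y(Q, 10))*4 = -143713838025/49145542 + (6 + (-2 - 8 + 10))*4 = -143713838025/49145542 + (6 + 0)*4 = -143713838025/49145542 + 6*4 = -143713838025/49145542 + 24 = -142534345017/49145542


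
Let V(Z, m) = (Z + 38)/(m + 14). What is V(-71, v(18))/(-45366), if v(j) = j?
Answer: 11/483904 ≈ 2.2732e-5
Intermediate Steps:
V(Z, m) = (38 + Z)/(14 + m)
V(-71, v(18))/(-45366) = ((38 - 71)/(14 + 18))/(-45366) = (-33/32)*(-1/45366) = ((1/32)*(-33))*(-1/45366) = -33/32*(-1/45366) = 11/483904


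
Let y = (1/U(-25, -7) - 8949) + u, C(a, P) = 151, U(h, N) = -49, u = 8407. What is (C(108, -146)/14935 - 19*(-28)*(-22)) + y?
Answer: -8961814026/731815 ≈ -12246.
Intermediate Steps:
y = -26559/49 (y = (1/(-49) - 8949) + 8407 = (-1/49 - 8949) + 8407 = -438502/49 + 8407 = -26559/49 ≈ -542.02)
(C(108, -146)/14935 - 19*(-28)*(-22)) + y = (151/14935 - 19*(-28)*(-22)) - 26559/49 = (151*(1/14935) + 532*(-22)) - 26559/49 = (151/14935 - 11704) - 26559/49 = -174799089/14935 - 26559/49 = -8961814026/731815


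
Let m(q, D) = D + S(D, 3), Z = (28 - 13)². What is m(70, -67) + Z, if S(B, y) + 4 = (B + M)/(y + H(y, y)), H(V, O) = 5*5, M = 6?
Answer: 4251/28 ≈ 151.82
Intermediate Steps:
H(V, O) = 25
S(B, y) = -4 + (6 + B)/(25 + y) (S(B, y) = -4 + (B + 6)/(y + 25) = -4 + (6 + B)/(25 + y))
Z = 225 (Z = 15² = 225)
m(q, D) = -53/14 + 29*D/28 (m(q, D) = D + (-94 + D - 4*3)/(25 + 3) = D + (-94 + D - 12)/28 = D + (-106 + D)/28 = D + (-53/14 + D/28) = -53/14 + 29*D/28)
m(70, -67) + Z = (-53/14 + (29/28)*(-67)) + 225 = (-53/14 - 1943/28) + 225 = -2049/28 + 225 = 4251/28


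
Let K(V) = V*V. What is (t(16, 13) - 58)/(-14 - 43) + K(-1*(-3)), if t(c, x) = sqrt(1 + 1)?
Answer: 571/57 - sqrt(2)/57 ≈ 9.9927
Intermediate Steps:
t(c, x) = sqrt(2)
K(V) = V**2
(t(16, 13) - 58)/(-14 - 43) + K(-1*(-3)) = (sqrt(2) - 58)/(-14 - 43) + (-1*(-3))**2 = (-58 + sqrt(2))/(-57) + 3**2 = (-58 + sqrt(2))*(-1/57) + 9 = (58/57 - sqrt(2)/57) + 9 = 571/57 - sqrt(2)/57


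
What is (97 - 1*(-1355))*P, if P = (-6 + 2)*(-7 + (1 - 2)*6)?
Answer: 75504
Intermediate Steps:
P = 52 (P = -4*(-7 - 1*6) = -4*(-7 - 6) = -4*(-13) = 52)
(97 - 1*(-1355))*P = (97 - 1*(-1355))*52 = (97 + 1355)*52 = 1452*52 = 75504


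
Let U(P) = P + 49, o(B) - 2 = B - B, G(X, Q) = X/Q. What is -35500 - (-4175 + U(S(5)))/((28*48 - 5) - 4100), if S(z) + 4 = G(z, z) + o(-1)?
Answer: -98019627/2761 ≈ -35502.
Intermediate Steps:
o(B) = 2 (o(B) = 2 + (B - B) = 2 + 0 = 2)
S(z) = -1 (S(z) = -4 + (z/z + 2) = -4 + (1 + 2) = -4 + 3 = -1)
U(P) = 49 + P
-35500 - (-4175 + U(S(5)))/((28*48 - 5) - 4100) = -35500 - (-4175 + (49 - 1))/((28*48 - 5) - 4100) = -35500 - (-4175 + 48)/((1344 - 5) - 4100) = -35500 - (-4127)/(1339 - 4100) = -35500 - (-4127)/(-2761) = -35500 - (-4127)*(-1)/2761 = -35500 - 1*4127/2761 = -35500 - 4127/2761 = -98019627/2761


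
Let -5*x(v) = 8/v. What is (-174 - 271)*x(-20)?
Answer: -178/5 ≈ -35.600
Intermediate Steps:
x(v) = -8/(5*v)
(-174 - 271)*x(-20) = (-174 - 271)*(-8/5/(-20)) = -(-712)*(-1)/20 = -445*2/25 = -178/5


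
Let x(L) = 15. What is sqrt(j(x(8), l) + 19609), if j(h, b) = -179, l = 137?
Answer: sqrt(19430) ≈ 139.39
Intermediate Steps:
sqrt(j(x(8), l) + 19609) = sqrt(-179 + 19609) = sqrt(19430)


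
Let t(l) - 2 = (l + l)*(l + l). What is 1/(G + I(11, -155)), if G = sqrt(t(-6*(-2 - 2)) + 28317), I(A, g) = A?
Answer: -11/30502 + sqrt(30623)/30502 ≈ 0.0053765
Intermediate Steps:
t(l) = 2 + 4*l**2 (t(l) = 2 + (l + l)*(l + l) = 2 + (2*l)*(2*l) = 2 + 4*l**2)
G = sqrt(30623) (G = sqrt((2 + 4*(-6*(-2 - 2))**2) + 28317) = sqrt((2 + 4*(-6*(-4))**2) + 28317) = sqrt((2 + 4*24**2) + 28317) = sqrt((2 + 4*576) + 28317) = sqrt((2 + 2304) + 28317) = sqrt(2306 + 28317) = sqrt(30623) ≈ 174.99)
1/(G + I(11, -155)) = 1/(sqrt(30623) + 11) = 1/(11 + sqrt(30623))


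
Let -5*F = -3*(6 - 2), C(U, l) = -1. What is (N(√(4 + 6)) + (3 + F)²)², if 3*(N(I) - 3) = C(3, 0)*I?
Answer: 5823994/5625 - 536*√10/25 ≈ 967.58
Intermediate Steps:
F = 12/5 (F = -(-3)*(6 - 2)/5 = -(-3)*4/5 = -⅕*(-12) = 12/5 ≈ 2.4000)
N(I) = 3 - I/3 (N(I) = 3 + (-I)/3 = 3 - I/3)
(N(√(4 + 6)) + (3 + F)²)² = ((3 - √(4 + 6)/3) + (3 + 12/5)²)² = ((3 - √10/3) + (27/5)²)² = ((3 - √10/3) + 729/25)² = (804/25 - √10/3)²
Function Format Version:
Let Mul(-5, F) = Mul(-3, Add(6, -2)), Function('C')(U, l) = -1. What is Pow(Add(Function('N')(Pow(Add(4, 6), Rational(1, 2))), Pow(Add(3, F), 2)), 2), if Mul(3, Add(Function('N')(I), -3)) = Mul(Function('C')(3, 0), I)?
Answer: Add(Rational(5823994, 5625), Mul(Rational(-536, 25), Pow(10, Rational(1, 2)))) ≈ 967.58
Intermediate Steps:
F = Rational(12, 5) (F = Mul(Rational(-1, 5), Mul(-3, Add(6, -2))) = Mul(Rational(-1, 5), Mul(-3, 4)) = Mul(Rational(-1, 5), -12) = Rational(12, 5) ≈ 2.4000)
Function('N')(I) = Add(3, Mul(Rational(-1, 3), I)) (Function('N')(I) = Add(3, Mul(Rational(1, 3), Mul(-1, I))) = Add(3, Mul(Rational(-1, 3), I)))
Pow(Add(Function('N')(Pow(Add(4, 6), Rational(1, 2))), Pow(Add(3, F), 2)), 2) = Pow(Add(Add(3, Mul(Rational(-1, 3), Pow(Add(4, 6), Rational(1, 2)))), Pow(Add(3, Rational(12, 5)), 2)), 2) = Pow(Add(Add(3, Mul(Rational(-1, 3), Pow(10, Rational(1, 2)))), Pow(Rational(27, 5), 2)), 2) = Pow(Add(Add(3, Mul(Rational(-1, 3), Pow(10, Rational(1, 2)))), Rational(729, 25)), 2) = Pow(Add(Rational(804, 25), Mul(Rational(-1, 3), Pow(10, Rational(1, 2)))), 2)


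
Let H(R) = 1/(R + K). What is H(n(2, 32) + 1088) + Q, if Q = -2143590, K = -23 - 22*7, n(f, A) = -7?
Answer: -1937805359/904 ≈ -2.1436e+6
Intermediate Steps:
K = -177 (K = -23 - 154 = -177)
H(R) = 1/(-177 + R) (H(R) = 1/(R - 177) = 1/(-177 + R))
H(n(2, 32) + 1088) + Q = 1/(-177 + (-7 + 1088)) - 2143590 = 1/(-177 + 1081) - 2143590 = 1/904 - 2143590 = -1937805359/904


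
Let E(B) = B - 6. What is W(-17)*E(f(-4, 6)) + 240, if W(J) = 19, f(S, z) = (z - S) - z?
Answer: 202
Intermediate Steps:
f(S, z) = -S
E(B) = -6 + B
W(-17)*E(f(-4, 6)) + 240 = 19*(-6 - 1*(-4)) + 240 = 19*(-6 + 4) + 240 = 19*(-2) + 240 = -38 + 240 = 202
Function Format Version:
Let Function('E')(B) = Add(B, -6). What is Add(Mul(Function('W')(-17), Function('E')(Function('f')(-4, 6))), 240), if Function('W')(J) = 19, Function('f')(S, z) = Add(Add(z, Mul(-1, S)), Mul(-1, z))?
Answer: 202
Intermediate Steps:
Function('f')(S, z) = Mul(-1, S)
Function('E')(B) = Add(-6, B)
Add(Mul(Function('W')(-17), Function('E')(Function('f')(-4, 6))), 240) = Add(Mul(19, Add(-6, Mul(-1, -4))), 240) = Add(Mul(19, Add(-6, 4)), 240) = Add(Mul(19, -2), 240) = Add(-38, 240) = 202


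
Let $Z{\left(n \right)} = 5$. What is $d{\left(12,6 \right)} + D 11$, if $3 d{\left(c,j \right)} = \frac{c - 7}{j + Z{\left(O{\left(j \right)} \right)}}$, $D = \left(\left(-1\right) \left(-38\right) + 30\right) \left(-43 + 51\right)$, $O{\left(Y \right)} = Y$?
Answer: $\frac{197477}{33} \approx 5984.1$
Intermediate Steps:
$D = 544$ ($D = \left(38 + 30\right) 8 = 68 \cdot 8 = 544$)
$d{\left(c,j \right)} = \frac{-7 + c}{3 \left(5 + j\right)}$ ($d{\left(c,j \right)} = \frac{\left(c - 7\right) \frac{1}{j + 5}}{3} = \frac{\left(-7 + c\right) \frac{1}{5 + j}}{3} = \frac{\frac{1}{5 + j} \left(-7 + c\right)}{3} = \frac{-7 + c}{3 \left(5 + j\right)}$)
$d{\left(12,6 \right)} + D 11 = \frac{-7 + 12}{3 \left(5 + 6\right)} + 544 \cdot 11 = \frac{1}{3} \cdot \frac{1}{11} \cdot 5 + 5984 = \frac{5}{33} + 5984 = \frac{197477}{33}$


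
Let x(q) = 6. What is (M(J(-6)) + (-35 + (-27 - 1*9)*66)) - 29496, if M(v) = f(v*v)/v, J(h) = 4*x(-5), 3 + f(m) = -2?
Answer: -765773/24 ≈ -31907.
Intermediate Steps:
f(m) = -5 (f(m) = -3 - 2 = -5)
J(h) = 24 (J(h) = 4*6 = 24)
M(v) = -5/v
(M(J(-6)) + (-35 + (-27 - 1*9)*66)) - 29496 = (-5/24 + (-35 + (-27 - 1*9)*66)) - 29496 = (-5*1/24 + (-35 + (-27 - 9)*66)) - 29496 = (-5/24 + (-35 - 36*66)) - 29496 = (-5/24 + (-35 - 2376)) - 29496 = (-5/24 - 2411) - 29496 = -57869/24 - 29496 = -765773/24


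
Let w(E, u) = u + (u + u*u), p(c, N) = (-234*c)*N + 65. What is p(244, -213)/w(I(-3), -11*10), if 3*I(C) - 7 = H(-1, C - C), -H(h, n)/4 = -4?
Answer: 12161513/11880 ≈ 1023.7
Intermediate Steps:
H(h, n) = 16 (H(h, n) = -4*(-4) = 16)
p(c, N) = 65 - 234*N*c (p(c, N) = -234*N*c + 65 = 65 - 234*N*c)
I(C) = 23/3 (I(C) = 7/3 + (⅓)*16 = 7/3 + 16/3 = 23/3)
w(E, u) = u² + 2*u (w(E, u) = u + (u + u²) = u² + 2*u)
p(244, -213)/w(I(-3), -11*10) = (65 - 234*(-213)*244)/(((-11*10)*(2 - 11*10))) = (65 + 12161448)/((-110*(2 - 110))) = 12161513/((-110*(-108))) = 12161513/11880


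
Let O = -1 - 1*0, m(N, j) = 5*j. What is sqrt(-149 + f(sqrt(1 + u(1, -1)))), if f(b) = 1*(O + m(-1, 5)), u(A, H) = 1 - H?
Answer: 5*I*sqrt(5) ≈ 11.18*I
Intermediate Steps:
O = -1 (O = -1 + 0 = -1)
f(b) = 24 (f(b) = 1*(-1 + 5*5) = 1*(-1 + 25) = 1*24 = 24)
sqrt(-149 + f(sqrt(1 + u(1, -1)))) = sqrt(-149 + 24) = sqrt(-125) = 5*I*sqrt(5)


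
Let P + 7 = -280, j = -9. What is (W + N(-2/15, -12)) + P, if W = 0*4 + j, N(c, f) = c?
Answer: -4442/15 ≈ -296.13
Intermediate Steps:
P = -287 (P = -7 - 280 = -287)
W = -9 (W = 0*4 - 9 = 0 - 9 = -9)
(W + N(-2/15, -12)) + P = (-9 - 2/15) - 287 = -137/15 - 287 = -4442/15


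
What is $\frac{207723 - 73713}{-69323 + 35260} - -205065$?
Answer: $\frac{6984995085}{34063} \approx 2.0506 \cdot 10^{5}$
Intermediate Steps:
$\frac{207723 - 73713}{-69323 + 35260} - -205065 = \frac{134010}{-34063} + 205065 = 134010 \left(- \frac{1}{34063}\right) + 205065 = - \frac{134010}{34063} + 205065 = \frac{6984995085}{34063}$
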